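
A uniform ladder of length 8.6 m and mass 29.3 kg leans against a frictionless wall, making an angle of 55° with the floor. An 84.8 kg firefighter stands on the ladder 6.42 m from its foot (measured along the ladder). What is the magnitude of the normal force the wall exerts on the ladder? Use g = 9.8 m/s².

N_wall ≈ 535 N

Taking torques about the foot of the ladder:
Ladder weight 29.3×9.8 = 287.1 N acts at 4.3 m along the ladder; its horizontal arm is 4.3·cos55° = 2.466 m → τ = 708 N·m clockwise.
Firefighter: 84.8×9.8 = 831 N at 6.42 m → arm 3.682 m → τ = 3060 N·m clockwise.
Wall normal N acts horizontally at the top; its moment arm is the height L sinθ = 8.6·sin55° = 7.045 m, counterclockwise.
Setting net torque to zero: N × 7.045 = 3768 → N = 535 N.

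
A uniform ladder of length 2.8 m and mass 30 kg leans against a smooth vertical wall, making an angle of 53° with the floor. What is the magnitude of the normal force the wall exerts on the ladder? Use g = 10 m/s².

Sum moments about the foot of the ladder (the floor normal and friction both act there and drop out).
Ladder weight 30×10 = 300 N acts at 1.4 m along the ladder; its horizontal arm is 1.4·cos53° = 0.8425 m → τ = 252.8 N·m clockwise.
Wall normal N acts horizontally at the top; its moment arm is the height L sinθ = 2.8·sin53° = 2.236 m, counterclockwise.
Setting net torque to zero: N × 2.236 = 252.8 → N = 113 N.

N_wall ≈ 113 N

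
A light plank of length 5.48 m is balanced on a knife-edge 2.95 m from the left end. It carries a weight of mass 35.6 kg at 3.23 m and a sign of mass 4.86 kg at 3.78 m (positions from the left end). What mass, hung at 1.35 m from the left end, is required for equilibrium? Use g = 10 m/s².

m ≈ 8.75 kg

Taking torques about the knife-edge (at 2.95 m from the left end):
Weight: 35.6 × 10 = 356 N down at 3.23 m → arm 0.28 m, τ = 356 × 0.28 = 99.68 N·m clockwise.
Sign: 4.86 × 10 = 48.6 N down at 3.78 m → arm 0.83 m, τ = 48.6 × 0.83 = 40.34 N·m clockwise.
Net moment of known loads = 140 N·m clockwise.
An unknown mass m at 1.35 m has arm 1.6 m; its moment is m·g·1.6 counterclockwise.
Setting net torque to zero: m × 10 × 1.6 = 140 → m = 140 / (10 × 1.6) = 8.75 kg.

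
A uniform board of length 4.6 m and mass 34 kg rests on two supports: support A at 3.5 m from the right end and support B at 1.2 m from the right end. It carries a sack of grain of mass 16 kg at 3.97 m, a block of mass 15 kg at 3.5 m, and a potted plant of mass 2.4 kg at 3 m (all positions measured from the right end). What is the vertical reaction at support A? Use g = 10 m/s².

Sum moments about support B (its reaction then has zero moment arm).
Beam weight: 34 × 10 = 340 N down at 2.3 m → arm 1.1 m, τ = 340 × 1.1 = 374 N·m counterclockwise.
Sack of grain: 16 × 10 = 160 N down at 3.97 m → arm 2.77 m, τ = 160 × 2.77 = 443.2 N·m counterclockwise.
Block: 15 × 10 = 150 N down at 3.5 m → arm 2.3 m, τ = 150 × 2.3 = 345 N·m counterclockwise.
Potted plant: 2.4 × 10 = 24 N down at 3 m → arm 1.8 m, τ = 24 × 1.8 = 43.2 N·m counterclockwise.
Net load moment about support B = 1205 N·m counterclockwise.
Reaction R at support A is upward at 3.5 m, arm 2.3 m → moment R × 2.3 clockwise.
Στ = 0 ⇒ R × 2.3 = 1205 ⇒ R = 524 N.

R_A ≈ 524 N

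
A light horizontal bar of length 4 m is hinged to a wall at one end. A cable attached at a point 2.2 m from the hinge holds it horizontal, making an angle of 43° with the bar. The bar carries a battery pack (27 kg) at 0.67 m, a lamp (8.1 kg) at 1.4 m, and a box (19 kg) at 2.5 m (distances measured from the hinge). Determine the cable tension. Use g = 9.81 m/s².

About the hinge:
Battery pack: 27 × 9.81 = 264.9 N down at 0.67 m → arm 0.67 m, τ = 264.9 × 0.67 = 177.5 N·m clockwise.
Lamp: 8.1 × 9.81 = 79.46 N down at 1.4 m → arm 1.4 m, τ = 79.46 × 1.4 = 111.2 N·m clockwise.
Box: 19 × 9.81 = 186.4 N down at 2.5 m → arm 2.5 m, τ = 186.4 × 2.5 = 466 N·m clockwise.
Total clockwise load moment = 754.7 N·m.
The cable tension T acts at 2.2 m; only its component perpendicular to the bar, T sinθ, produces torque. sin 43° = 0.682.
For rotational equilibrium, T × 2.2 × 0.682 = 754.7, so T = 754.7 / 1.5 = 503 N.

T ≈ 503 N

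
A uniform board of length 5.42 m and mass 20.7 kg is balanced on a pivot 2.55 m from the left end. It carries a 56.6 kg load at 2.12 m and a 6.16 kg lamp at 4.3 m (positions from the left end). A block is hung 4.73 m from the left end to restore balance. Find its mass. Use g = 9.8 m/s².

Choose the pivot (at 2.55 m from the left end) as the axis so the support reaction has zero arm there.
Beam weight: 20.7 × 9.8 = 202.9 N down at 2.71 m → arm 0.16 m, τ = 202.9 × 0.16 = 32.46 N·m clockwise.
Load: 56.6 × 9.8 = 554.7 N down at 2.12 m → arm 0.43 m, τ = 554.7 × 0.43 = 238.5 N·m counterclockwise.
Lamp: 6.16 × 9.8 = 60.37 N down at 4.3 m → arm 1.75 m, τ = 60.37 × 1.75 = 105.6 N·m clockwise.
Net moment of known loads = 100.4 N·m counterclockwise.
An unknown mass m at 4.73 m has arm 2.18 m; its moment is m·g·2.18 clockwise.
For rotational equilibrium, m × 9.8 × 2.18 = 100.4, so m = 100.4 / (9.8 × 2.18) = 4.7 kg.

m ≈ 4.7 kg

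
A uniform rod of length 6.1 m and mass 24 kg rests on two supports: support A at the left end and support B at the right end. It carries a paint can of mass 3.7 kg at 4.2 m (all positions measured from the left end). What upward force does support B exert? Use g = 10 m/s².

About support A:
Beam weight: 24 × 10 = 240 N down at 3.05 m → arm 3.05 m, τ = 240 × 3.05 = 732 N·m clockwise.
Paint can: 3.7 × 10 = 37 N down at 4.2 m → arm 4.2 m, τ = 37 × 4.2 = 155.4 N·m clockwise.
Net load moment about support A = 887.4 N·m clockwise.
Reaction R at support B is upward at 6.1 m, arm 6.1 m → moment R × 6.1 counterclockwise.
Setting net torque to zero: R × 6.1 = 887.4 → R = 145 N.

R_B ≈ 145 N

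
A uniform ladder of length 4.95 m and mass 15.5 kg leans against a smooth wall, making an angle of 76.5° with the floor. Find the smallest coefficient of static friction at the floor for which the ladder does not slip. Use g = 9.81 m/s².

μ_min ≈ 0.12

Choose the foot of the ladder as the axis so the floor normal and friction both act there and drop out.
Ladder weight 15.5×9.81 = 152.1 N acts at 2.475 m along the ladder; its horizontal arm is 2.475·cos76.5° = 0.5778 m → τ = 87.88 N·m clockwise.
Wall normal N acts horizontally at the top; its moment arm is the height L sinθ = 4.95·sin76.5° = 4.813 m, counterclockwise.
Στ = 0 ⇒ N × 4.813 = 87.88 ⇒ N = 18.26 N.
ΣFx = 0 ⇒ f = N_wall = 18.26 N. ΣFy = 0 ⇒ N_floor = 152.1 N.
μ_min = f / N_floor = 18.26 / 152.1 = 0.12.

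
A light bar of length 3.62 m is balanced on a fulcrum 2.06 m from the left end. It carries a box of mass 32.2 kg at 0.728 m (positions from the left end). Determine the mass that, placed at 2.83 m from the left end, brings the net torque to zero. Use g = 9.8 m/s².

About the fulcrum (at 2.06 m from the left end):
Box: 32.2 × 9.8 = 315.6 N down at 0.728 m → arm 1.332 m, τ = 315.6 × 1.332 = 420.4 N·m counterclockwise.
Net moment of known loads = 420.4 N·m counterclockwise.
An unknown mass m at 2.83 m has arm 0.77 m; its moment is m·g·0.77 clockwise.
Balancing moments: m × 9.8 × 0.77 = 420.4, giving m = 420.4 / (9.8 × 0.77) = 55.7 kg.

m ≈ 55.7 kg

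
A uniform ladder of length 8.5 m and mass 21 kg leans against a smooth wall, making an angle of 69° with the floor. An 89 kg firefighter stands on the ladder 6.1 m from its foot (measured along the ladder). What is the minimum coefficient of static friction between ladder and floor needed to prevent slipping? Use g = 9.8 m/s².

μ_min ≈ 0.26

Take moments about the foot of the ladder.
Ladder weight 21×9.8 = 205.8 N acts at 4.25 m along the ladder; its horizontal arm is 4.25·cos69° = 1.523 m → τ = 313.4 N·m clockwise.
Firefighter: 89×9.8 = 872.2 N at 6.1 m → arm 2.186 m → τ = 1907 N·m clockwise.
Wall normal N acts horizontally at the top; its moment arm is the height L sinθ = 8.5·sin69° = 7.935 m, counterclockwise.
Setting net torque to zero: N × 7.935 = 2220 → N = 279.8 N.
ΣFx = 0 ⇒ f = N_wall = 279.8 N. ΣFy = 0 ⇒ N_floor = 1078 N.
μ_min = f / N_floor = 279.8 / 1078 = 0.26.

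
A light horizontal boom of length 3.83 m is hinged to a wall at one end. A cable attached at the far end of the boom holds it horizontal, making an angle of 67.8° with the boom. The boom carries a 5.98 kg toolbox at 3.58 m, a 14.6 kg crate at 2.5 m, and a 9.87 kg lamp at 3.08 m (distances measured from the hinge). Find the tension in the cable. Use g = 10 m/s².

About the hinge:
Toolbox: 5.98 × 10 = 59.8 N down at 3.58 m → arm 3.58 m, τ = 59.8 × 3.58 = 214.1 N·m clockwise.
Crate: 14.6 × 10 = 146 N down at 2.5 m → arm 2.5 m, τ = 146 × 2.5 = 365 N·m clockwise.
Lamp: 9.87 × 10 = 98.7 N down at 3.08 m → arm 3.08 m, τ = 98.7 × 3.08 = 304 N·m clockwise.
Total clockwise load moment = 883.1 N·m.
The cable tension T acts at 3.83 m; only its component perpendicular to the boom, T sinθ, produces torque. sin 67.8° = 0.9259.
Setting net torque to zero: T × 3.83 × 0.9259 = 883.1 → T = 883.1 / 3.546 = 249 N.

T ≈ 249 N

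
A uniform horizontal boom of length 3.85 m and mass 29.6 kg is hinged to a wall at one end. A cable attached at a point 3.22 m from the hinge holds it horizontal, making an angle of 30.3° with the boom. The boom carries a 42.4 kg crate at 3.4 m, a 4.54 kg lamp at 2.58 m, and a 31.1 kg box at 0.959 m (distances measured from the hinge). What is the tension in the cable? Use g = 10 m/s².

Choose the hinge as the axis so the unknown hinge reaction has zero arm there.
Beam weight: 29.6 × 10 = 296 N down at 1.925 m → arm 1.925 m, τ = 296 × 1.925 = 569.8 N·m clockwise.
Crate: 42.4 × 10 = 424 N down at 3.4 m → arm 3.4 m, τ = 424 × 3.4 = 1442 N·m clockwise.
Lamp: 4.54 × 10 = 45.4 N down at 2.58 m → arm 2.58 m, τ = 45.4 × 2.58 = 117.1 N·m clockwise.
Box: 31.1 × 10 = 311 N down at 0.959 m → arm 0.959 m, τ = 311 × 0.959 = 298.2 N·m clockwise.
Total clockwise load moment = 2427 N·m.
The cable tension T acts at 3.22 m; only its component perpendicular to the boom, T sinθ, produces torque. sin 30.3° = 0.5045.
Balancing moments: T × 3.22 × 0.5045 = 2427, giving T = 2427 / 1.624 = 1490 N.

T ≈ 1490 N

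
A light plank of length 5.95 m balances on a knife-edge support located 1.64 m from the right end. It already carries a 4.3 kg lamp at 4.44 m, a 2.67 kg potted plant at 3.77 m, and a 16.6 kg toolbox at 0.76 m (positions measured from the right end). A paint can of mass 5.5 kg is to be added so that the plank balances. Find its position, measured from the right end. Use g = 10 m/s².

About the knife-edge support (at 1.64 m from the right end):
Lamp: 4.3 × 10 = 43 N down at 4.44 m → arm 2.8 m, τ = 43 × 2.8 = 120.4 N·m counterclockwise.
Potted plant: 2.67 × 10 = 26.7 N down at 3.77 m → arm 2.13 m, τ = 26.7 × 2.13 = 56.87 N·m counterclockwise.
Toolbox: 16.6 × 10 = 166 N down at 0.76 m → arm 0.88 m, τ = 166 × 0.88 = 146.1 N·m clockwise.
Net moment of existing loads = 31.17 N·m counterclockwise.
The paint can weighs 5.5 × 10 = 55 N and must supply an equal clockwise moment, so its lever arm about the knife-edge support is 31.17 / 55 = 0.567 m.
That puts it at 1.64 − 0.567 = 1.07 m from the right end.

x ≈ 1.07 m from the right end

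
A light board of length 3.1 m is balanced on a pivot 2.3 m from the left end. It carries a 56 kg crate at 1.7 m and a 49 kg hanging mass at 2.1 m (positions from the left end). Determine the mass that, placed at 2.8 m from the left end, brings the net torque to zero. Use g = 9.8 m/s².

m ≈ 86.8 kg

Take moments about the pivot (at 2.3 m from the left end).
Crate: 56 × 9.8 = 548.8 N down at 1.7 m → arm 0.6 m, τ = 548.8 × 0.6 = 329.3 N·m counterclockwise.
Hanging mass: 49 × 9.8 = 480.2 N down at 2.1 m → arm 0.2 m, τ = 480.2 × 0.2 = 96.04 N·m counterclockwise.
Net moment of known loads = 425.3 N·m counterclockwise.
An unknown mass m at 2.8 m has arm 0.5 m; its moment is m·g·0.5 clockwise.
Balancing moments: m × 9.8 × 0.5 = 425.3, giving m = 425.3 / (9.8 × 0.5) = 86.8 kg.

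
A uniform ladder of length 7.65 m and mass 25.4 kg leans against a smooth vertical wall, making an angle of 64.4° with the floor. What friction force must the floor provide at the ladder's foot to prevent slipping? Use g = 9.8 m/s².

f ≈ 59.6 N

About the foot of the ladder:
Ladder weight 25.4×9.8 = 248.9 N acts at 3.825 m along the ladder; its horizontal arm is 3.825·cos64.4° = 1.653 m → τ = 411.4 N·m clockwise.
Wall normal N acts horizontally at the top; its moment arm is the height L sinθ = 7.65·sin64.4° = 6.899 m, counterclockwise.
Setting net torque to zero: N × 6.899 = 411.4 → N = 59.6 N.
ΣFx = 0: friction at the foot balances the wall's push, so f = N_wall = 59.6 N.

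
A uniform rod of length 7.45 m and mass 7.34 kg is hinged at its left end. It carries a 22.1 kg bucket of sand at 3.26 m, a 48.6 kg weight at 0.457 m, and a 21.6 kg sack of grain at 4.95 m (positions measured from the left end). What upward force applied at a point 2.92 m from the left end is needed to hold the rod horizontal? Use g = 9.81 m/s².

F ≈ 768 N

Take moments about the left end.
Beam weight: 7.34 × 9.81 = 72.01 N down at 3.725 m → arm 3.725 m, τ = 72.01 × 3.725 = 268.2 N·m clockwise.
Bucket of sand: 22.1 × 9.81 = 216.8 N down at 3.26 m → arm 3.26 m, τ = 216.8 × 3.26 = 706.8 N·m clockwise.
Weight: 48.6 × 9.81 = 476.8 N down at 0.457 m → arm 0.457 m, τ = 476.8 × 0.457 = 217.9 N·m clockwise.
Sack of grain: 21.6 × 9.81 = 211.9 N down at 4.95 m → arm 4.95 m, τ = 211.9 × 4.95 = 1049 N·m clockwise.
Net moment of the loads = 2242 N·m clockwise.
The upward force F acts at a point 2.92 m from the left end, arm 2.92 m, giving F × 2.92 counterclockwise.
Balancing moments: F × 2.92 = 2242, giving F = 2242 / 2.92 = 768 N.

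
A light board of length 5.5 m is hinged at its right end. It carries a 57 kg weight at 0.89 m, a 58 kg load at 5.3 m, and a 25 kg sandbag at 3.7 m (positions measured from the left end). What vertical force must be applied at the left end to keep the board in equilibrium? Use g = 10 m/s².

F ≈ 581 N

About the right end:
Weight: 57 × 10 = 570 N down at 0.89 m → arm 4.61 m, τ = 570 × 4.61 = 2628 N·m counterclockwise.
Load: 58 × 10 = 580 N down at 5.3 m → arm 0.2 m, τ = 580 × 0.2 = 116 N·m counterclockwise.
Sandbag: 25 × 10 = 250 N down at 3.7 m → arm 1.8 m, τ = 250 × 1.8 = 450 N·m counterclockwise.
Net moment of the loads = 3194 N·m counterclockwise.
The upward force F acts at the left end, arm 5.5 m, giving F × 5.5 clockwise.
Balancing moments: F × 5.5 = 3194, giving F = 3194 / 5.5 = 581 N.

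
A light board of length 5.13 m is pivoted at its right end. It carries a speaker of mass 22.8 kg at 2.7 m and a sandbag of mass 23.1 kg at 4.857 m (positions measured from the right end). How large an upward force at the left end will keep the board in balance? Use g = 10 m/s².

F ≈ 339 N

Sum moments about the right end (the unknown pivot reaction has zero arm there).
Speaker: 22.8 × 10 = 228 N down at 2.7 m → arm 2.7 m, τ = 228 × 2.7 = 615.6 N·m counterclockwise.
Sandbag: 23.1 × 10 = 231 N down at 4.857 m → arm 4.857 m, τ = 231 × 4.857 = 1122 N·m counterclockwise.
Net moment of the loads = 1738 N·m counterclockwise.
The upward force F acts at the left end, arm 5.13 m, giving F × 5.13 clockwise.
Balancing moments: F × 5.13 = 1738, giving F = 1738 / 5.13 = 339 N.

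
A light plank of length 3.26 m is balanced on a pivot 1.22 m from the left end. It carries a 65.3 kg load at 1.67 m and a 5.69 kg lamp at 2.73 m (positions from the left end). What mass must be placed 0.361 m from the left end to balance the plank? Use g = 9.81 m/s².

m ≈ 44.2 kg

Sum moments about the pivot (at 1.22 m from the left end) (the support reaction has zero arm there).
Load: 65.3 × 9.81 = 640.6 N down at 1.67 m → arm 0.45 m, τ = 640.6 × 0.45 = 288.3 N·m clockwise.
Lamp: 5.69 × 9.81 = 55.82 N down at 2.73 m → arm 1.51 m, τ = 55.82 × 1.51 = 84.29 N·m clockwise.
Net moment of known loads = 372.6 N·m clockwise.
An unknown mass m at 0.361 m has arm 0.859 m; its moment is m·g·0.859 counterclockwise.
Setting net torque to zero: m × 9.81 × 0.859 = 372.6 → m = 372.6 / (9.81 × 0.859) = 44.2 kg.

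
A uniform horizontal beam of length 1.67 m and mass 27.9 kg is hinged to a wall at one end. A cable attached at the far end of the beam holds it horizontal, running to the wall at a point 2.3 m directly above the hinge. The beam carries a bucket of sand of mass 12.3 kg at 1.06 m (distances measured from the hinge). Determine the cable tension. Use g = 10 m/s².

About the hinge:
Beam weight: 27.9 × 10 = 279 N down at 0.835 m → arm 0.835 m, τ = 279 × 0.835 = 233 N·m clockwise.
Bucket of sand: 12.3 × 10 = 123 N down at 1.06 m → arm 1.06 m, τ = 123 × 1.06 = 130.4 N·m clockwise.
Total clockwise load moment = 363.4 N·m.
The cable tension T acts at 1.67 m; only its component perpendicular to the beam, T sinθ, produces torque. sinθ = h/√(h²+d²) = 2.3/√(2.3²+1.67²) = 0.8092.
Balancing moments: T × 1.67 × 0.8092 = 363.4, giving T = 363.4 / 1.351 = 269 N.

T ≈ 269 N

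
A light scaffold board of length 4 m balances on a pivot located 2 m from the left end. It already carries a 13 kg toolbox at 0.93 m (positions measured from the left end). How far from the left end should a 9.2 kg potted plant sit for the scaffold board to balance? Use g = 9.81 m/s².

x ≈ 3.51 m from the left end

About the pivot (at 2 m from the left end):
Toolbox: 13 × 9.81 = 127.5 N down at 0.93 m → arm 1.07 m, τ = 127.5 × 1.07 = 136.4 N·m counterclockwise.
Net moment of existing loads = 136.4 N·m counterclockwise.
The potted plant weighs 9.2 × 9.81 = 90.25 N and must supply an equal clockwise moment, so its lever arm about the pivot is 136.4 / 90.25 = 1.51 m.
That puts it at 2 + 1.51 = 3.51 m from the left end.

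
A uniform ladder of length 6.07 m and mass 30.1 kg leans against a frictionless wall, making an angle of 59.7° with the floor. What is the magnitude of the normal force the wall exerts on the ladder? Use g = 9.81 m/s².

N_wall ≈ 86.3 N

Sum moments about the foot of the ladder (the floor normal and friction both act there and drop out).
Ladder weight 30.1×9.81 = 295.3 N acts at 3.035 m along the ladder; its horizontal arm is 3.035·cos59.7° = 1.531 m → τ = 452.1 N·m clockwise.
Wall normal N acts horizontally at the top; its moment arm is the height L sinθ = 6.07·sin59.7° = 5.241 m, counterclockwise.
Στ = 0 ⇒ N × 5.241 = 452.1 ⇒ N = 86.3 N.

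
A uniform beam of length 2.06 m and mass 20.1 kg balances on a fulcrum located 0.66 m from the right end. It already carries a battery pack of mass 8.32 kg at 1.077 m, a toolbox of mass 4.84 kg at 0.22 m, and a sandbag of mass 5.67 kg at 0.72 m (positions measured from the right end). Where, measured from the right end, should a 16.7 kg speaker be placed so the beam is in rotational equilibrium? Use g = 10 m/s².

Taking torques about the fulcrum (at 0.66 m from the right end):
Beam weight: 20.1 × 10 = 201 N down at 1.03 m → arm 0.37 m, τ = 201 × 0.37 = 74.37 N·m counterclockwise.
Battery pack: 8.32 × 10 = 83.2 N down at 1.077 m → arm 0.417 m, τ = 83.2 × 0.417 = 34.69 N·m counterclockwise.
Toolbox: 4.84 × 10 = 48.4 N down at 0.22 m → arm 0.44 m, τ = 48.4 × 0.44 = 21.3 N·m clockwise.
Sandbag: 5.67 × 10 = 56.7 N down at 0.72 m → arm 0.06 m, τ = 56.7 × 0.06 = 3.402 N·m counterclockwise.
Net moment of existing loads = 91.16 N·m counterclockwise.
The speaker weighs 16.7 × 10 = 167 N and must supply an equal clockwise moment, so its lever arm about the fulcrum is 91.16 / 167 = 0.546 m.
That puts it at 0.66 − 0.546 = 0.114 m from the right end.

x ≈ 0.114 m from the right end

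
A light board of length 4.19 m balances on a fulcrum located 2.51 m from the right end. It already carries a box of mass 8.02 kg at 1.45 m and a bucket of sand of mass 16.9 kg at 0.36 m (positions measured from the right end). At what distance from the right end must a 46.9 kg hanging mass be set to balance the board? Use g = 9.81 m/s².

About the fulcrum (at 2.51 m from the right end):
Box: 8.02 × 9.81 = 78.68 N down at 1.45 m → arm 1.06 m, τ = 78.68 × 1.06 = 83.4 N·m clockwise.
Bucket of sand: 16.9 × 9.81 = 165.8 N down at 0.36 m → arm 2.15 m, τ = 165.8 × 2.15 = 356.5 N·m clockwise.
Net moment of existing loads = 439.9 N·m clockwise.
The hanging mass weighs 46.9 × 9.81 = 460.1 N and must supply an equal counterclockwise moment, so its lever arm about the fulcrum is 439.9 / 460.1 = 0.956 m.
That puts it at 2.51 + 0.956 = 3.47 m from the right end.

x ≈ 3.47 m from the right end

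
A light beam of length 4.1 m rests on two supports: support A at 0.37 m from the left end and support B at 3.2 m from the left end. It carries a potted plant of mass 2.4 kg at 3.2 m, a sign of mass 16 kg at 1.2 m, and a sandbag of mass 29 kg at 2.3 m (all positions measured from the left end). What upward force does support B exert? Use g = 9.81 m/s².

Choose support A as the axis so its reaction then has zero moment arm.
Potted plant: 2.4 × 9.81 = 23.54 N down at 3.2 m → arm 2.83 m, τ = 23.54 × 2.83 = 66.62 N·m clockwise.
Sign: 16 × 9.81 = 157 N down at 1.2 m → arm 0.83 m, τ = 157 × 0.83 = 130.3 N·m clockwise.
Sandbag: 29 × 9.81 = 284.5 N down at 2.3 m → arm 1.93 m, τ = 284.5 × 1.93 = 549.1 N·m clockwise.
Net load moment about support A = 746 N·m clockwise.
Reaction R at support B is upward at 3.2 m, arm 2.83 m → moment R × 2.83 counterclockwise.
Στ = 0 ⇒ R × 2.83 = 746 ⇒ R = 264 N.

R_B ≈ 264 N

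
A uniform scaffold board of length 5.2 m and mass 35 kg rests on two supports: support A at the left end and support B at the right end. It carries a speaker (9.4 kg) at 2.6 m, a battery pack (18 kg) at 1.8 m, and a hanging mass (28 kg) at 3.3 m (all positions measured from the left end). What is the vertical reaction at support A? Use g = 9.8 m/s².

Taking torques about support B:
Beam weight: 35 × 9.8 = 343 N down at 2.6 m → arm 2.6 m, τ = 343 × 2.6 = 891.8 N·m counterclockwise.
Speaker: 9.4 × 9.8 = 92.12 N down at 2.6 m → arm 2.6 m, τ = 92.12 × 2.6 = 239.5 N·m counterclockwise.
Battery pack: 18 × 9.8 = 176.4 N down at 1.8 m → arm 3.4 m, τ = 176.4 × 3.4 = 599.8 N·m counterclockwise.
Hanging mass: 28 × 9.8 = 274.4 N down at 3.3 m → arm 1.9 m, τ = 274.4 × 1.9 = 521.4 N·m counterclockwise.
Net load moment about support B = 2252 N·m counterclockwise.
Reaction R at support A is upward at 0 m, arm 5.2 m → moment R × 5.2 clockwise.
Setting net torque to zero: R × 5.2 = 2252 → R = 433 N.

R_A ≈ 433 N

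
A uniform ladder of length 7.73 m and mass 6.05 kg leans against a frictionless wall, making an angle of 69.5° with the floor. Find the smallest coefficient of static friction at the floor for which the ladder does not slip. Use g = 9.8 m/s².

μ_min ≈ 0.187

Taking torques about the foot of the ladder:
Ladder weight 6.05×9.8 = 59.29 N acts at 3.865 m along the ladder; its horizontal arm is 3.865·cos69.5° = 1.354 m → τ = 80.28 N·m clockwise.
Wall normal N acts horizontally at the top; its moment arm is the height L sinθ = 7.73·sin69.5° = 7.24 m, counterclockwise.
Balancing moments: N × 7.24 = 80.28, giving N = 11.09 N.
ΣFx = 0 ⇒ f = N_wall = 11.09 N. ΣFy = 0 ⇒ N_floor = 59.29 N.
μ_min = f / N_floor = 11.09 / 59.29 = 0.187.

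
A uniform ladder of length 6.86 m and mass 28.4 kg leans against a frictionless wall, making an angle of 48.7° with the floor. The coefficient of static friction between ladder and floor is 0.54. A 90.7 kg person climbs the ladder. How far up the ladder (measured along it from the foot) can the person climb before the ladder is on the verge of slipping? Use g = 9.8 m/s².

Choose the foot of the ladder as the axis so the floor normal and friction both act there and drop out.
Ladder weight 28.4×9.8 = 278.3 N acts at 3.43 m along the ladder; its horizontal arm is 3.43·cos48.7° = 2.264 m → τ = 630.1 N·m clockwise.
Person weight 90.7×9.8 = 888.9 N at distance d → arm d·cos48.7° → τ = 888.9·d·0.66 clockwise.
Wall normal N at the top has arm L sinθ = 5.154 m counterclockwise, so Στ = 0 gives N·5.154 = 630.1 + 586.7·d.
ΣFy = 0 ⇒ N_floor = 1167 N, so the maximum friction is μ_s·N_floor = 0.54×1167 = 630.2 N. ΣFx = 0 ⇒ N_wall = f, so at the slipping point N = 630.2 N.
Substituting: 630.2×5.154 = 630.1 + 586.7·d ⇒ d = (3248 − 630.1) / 586.7 = 4.46 m.

d ≈ 4.46 m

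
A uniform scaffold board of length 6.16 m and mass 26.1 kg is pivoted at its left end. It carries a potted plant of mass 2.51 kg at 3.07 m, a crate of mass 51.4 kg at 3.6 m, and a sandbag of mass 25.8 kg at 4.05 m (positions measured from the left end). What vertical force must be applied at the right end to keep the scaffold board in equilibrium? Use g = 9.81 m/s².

F ≈ 601 N

Taking torques about the left end:
Beam weight: 26.1 × 9.81 = 256 N down at 3.08 m → arm 3.08 m, τ = 256 × 3.08 = 788.5 N·m clockwise.
Potted plant: 2.51 × 9.81 = 24.62 N down at 3.07 m → arm 3.07 m, τ = 24.62 × 3.07 = 75.58 N·m clockwise.
Crate: 51.4 × 9.81 = 504.2 N down at 3.6 m → arm 3.6 m, τ = 504.2 × 3.6 = 1815 N·m clockwise.
Sandbag: 25.8 × 9.81 = 253.1 N down at 4.05 m → arm 4.05 m, τ = 253.1 × 4.05 = 1025 N·m clockwise.
Net moment of the loads = 3704 N·m clockwise.
The upward force F acts at the right end, arm 6.16 m, giving F × 6.16 counterclockwise.
For rotational equilibrium, F × 6.16 = 3704, so F = 3704 / 6.16 = 601 N.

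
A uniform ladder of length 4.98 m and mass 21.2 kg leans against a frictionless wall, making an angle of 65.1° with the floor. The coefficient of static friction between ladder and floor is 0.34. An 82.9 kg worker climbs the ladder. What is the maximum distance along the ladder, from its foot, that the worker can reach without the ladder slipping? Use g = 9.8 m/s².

Taking torques about the foot of the ladder:
Ladder weight 21.2×9.8 = 207.8 N acts at 2.49 m along the ladder; its horizontal arm is 2.49·cos65.1° = 1.048 m → τ = 217.8 N·m clockwise.
Worker weight 82.9×9.8 = 812.4 N at distance d → arm d·cos65.1° → τ = 812.4·d·0.421 clockwise.
Wall normal N at the top has arm L sinθ = 4.517 m counterclockwise, so Στ = 0 gives N·4.517 = 217.8 + 342·d.
ΣFy = 0 ⇒ N_floor = 1020 N, so the maximum friction is μ_s·N_floor = 0.34×1020 = 346.8 N. ΣFx = 0 ⇒ N_wall = f, so at the slipping point N = 346.8 N.
Substituting: 346.8×4.517 = 217.8 + 342·d ⇒ d = (1566 − 217.8) / 342 = 3.94 m.

d ≈ 3.94 m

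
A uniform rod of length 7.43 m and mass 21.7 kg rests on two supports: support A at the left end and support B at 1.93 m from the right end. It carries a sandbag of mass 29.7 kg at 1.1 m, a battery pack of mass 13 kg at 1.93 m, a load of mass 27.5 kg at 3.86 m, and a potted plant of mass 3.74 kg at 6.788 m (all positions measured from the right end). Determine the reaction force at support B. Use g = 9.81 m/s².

Sum moments about support A (its reaction then has zero moment arm).
Beam weight: 21.7 × 9.81 = 212.9 N down at 3.715 m → arm 3.715 m, τ = 212.9 × 3.715 = 790.9 N·m clockwise.
Sandbag: 29.7 × 9.81 = 291.4 N down at 1.1 m → arm 6.33 m, τ = 291.4 × 6.33 = 1845 N·m clockwise.
Battery pack: 13 × 9.81 = 127.5 N down at 1.93 m → arm 5.5 m, τ = 127.5 × 5.5 = 701.2 N·m clockwise.
Load: 27.5 × 9.81 = 269.8 N down at 3.86 m → arm 3.57 m, τ = 269.8 × 3.57 = 963.2 N·m clockwise.
Potted plant: 3.74 × 9.81 = 36.69 N down at 6.788 m → arm 0.642 m, τ = 36.69 × 0.642 = 23.55 N·m clockwise.
Net load moment about support A = 4324 N·m clockwise.
Reaction R at support B is upward at 1.93 m, arm 5.5 m → moment R × 5.5 counterclockwise.
Στ = 0 ⇒ R × 5.5 = 4324 ⇒ R = 786 N.

R_B ≈ 786 N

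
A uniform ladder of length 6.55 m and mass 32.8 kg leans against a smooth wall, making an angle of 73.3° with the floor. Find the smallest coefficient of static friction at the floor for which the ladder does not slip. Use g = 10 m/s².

Sum moments about the foot of the ladder (the floor normal and friction both act there and drop out).
Ladder weight 32.8×10 = 328 N acts at 3.275 m along the ladder; its horizontal arm is 3.275·cos73.3° = 0.9411 m → τ = 308.7 N·m clockwise.
Wall normal N acts horizontally at the top; its moment arm is the height L sinθ = 6.55·sin73.3° = 6.274 m, counterclockwise.
For rotational equilibrium, N × 6.274 = 308.7, so N = 49.2 N.
ΣFx = 0 ⇒ f = N_wall = 49.2 N. ΣFy = 0 ⇒ N_floor = 328 N.
μ_min = f / N_floor = 49.2 / 328 = 0.15.

μ_min ≈ 0.15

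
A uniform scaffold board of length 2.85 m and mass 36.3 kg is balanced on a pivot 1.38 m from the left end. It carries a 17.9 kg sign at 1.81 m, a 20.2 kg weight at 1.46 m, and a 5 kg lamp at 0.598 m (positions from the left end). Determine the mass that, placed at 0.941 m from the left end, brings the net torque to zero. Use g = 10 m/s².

m ≈ 16 kg

Sum moments about the pivot (at 1.38 m from the left end) (the support reaction has zero arm there).
Beam weight: 36.3 × 10 = 363 N down at 1.425 m → arm 0.045 m, τ = 363 × 0.045 = 16.34 N·m clockwise.
Sign: 17.9 × 10 = 179 N down at 1.81 m → arm 0.43 m, τ = 179 × 0.43 = 76.97 N·m clockwise.
Weight: 20.2 × 10 = 202 N down at 1.46 m → arm 0.08 m, τ = 202 × 0.08 = 16.16 N·m clockwise.
Lamp: 5 × 10 = 50 N down at 0.598 m → arm 0.782 m, τ = 50 × 0.782 = 39.1 N·m counterclockwise.
Net moment of known loads = 70.37 N·m clockwise.
An unknown mass m at 0.941 m has arm 0.439 m; its moment is m·g·0.439 counterclockwise.
For rotational equilibrium, m × 10 × 0.439 = 70.37, so m = 70.37 / (10 × 0.439) = 16 kg.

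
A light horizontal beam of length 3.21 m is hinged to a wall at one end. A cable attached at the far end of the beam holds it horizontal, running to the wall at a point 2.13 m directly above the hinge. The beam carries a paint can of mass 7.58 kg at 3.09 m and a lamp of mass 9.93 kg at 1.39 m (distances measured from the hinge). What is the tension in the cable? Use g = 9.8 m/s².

T ≈ 206 N

Choose the hinge as the axis so the unknown hinge reaction has zero arm there.
Paint can: 7.58 × 9.8 = 74.28 N down at 3.09 m → arm 3.09 m, τ = 74.28 × 3.09 = 229.5 N·m clockwise.
Lamp: 9.93 × 9.8 = 97.31 N down at 1.39 m → arm 1.39 m, τ = 97.31 × 1.39 = 135.3 N·m clockwise.
Total clockwise load moment = 364.8 N·m.
The cable tension T acts at 3.21 m; only its component perpendicular to the beam, T sinθ, produces torque. sinθ = h/√(h²+d²) = 2.13/√(2.13²+3.21²) = 0.5529.
Setting net torque to zero: T × 3.21 × 0.5529 = 364.8 → T = 364.8 / 1.775 = 206 N.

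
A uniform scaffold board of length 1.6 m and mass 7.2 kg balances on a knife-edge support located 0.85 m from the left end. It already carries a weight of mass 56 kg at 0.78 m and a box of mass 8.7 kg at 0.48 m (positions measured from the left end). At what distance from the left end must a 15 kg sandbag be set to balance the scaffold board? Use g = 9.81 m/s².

Taking torques about the knife-edge support (at 0.85 m from the left end):
Beam weight: 7.2 × 9.81 = 70.63 N down at 0.8 m → arm 0.05 m, τ = 70.63 × 0.05 = 3.531 N·m counterclockwise.
Weight: 56 × 9.81 = 549.4 N down at 0.78 m → arm 0.07 m, τ = 549.4 × 0.07 = 38.46 N·m counterclockwise.
Box: 8.7 × 9.81 = 85.35 N down at 0.48 m → arm 0.37 m, τ = 85.35 × 0.37 = 31.58 N·m counterclockwise.
Net moment of existing loads = 73.57 N·m counterclockwise.
The sandbag weighs 15 × 9.81 = 147.2 N and must supply an equal clockwise moment, so its lever arm about the knife-edge support is 73.57 / 147.2 = 0.5 m.
That puts it at 0.85 + 0.5 = 1.35 m from the left end.

x ≈ 1.35 m from the left end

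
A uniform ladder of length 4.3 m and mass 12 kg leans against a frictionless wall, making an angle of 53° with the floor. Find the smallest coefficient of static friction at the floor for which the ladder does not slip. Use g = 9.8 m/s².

μ_min ≈ 0.377

About the foot of the ladder:
Ladder weight 12×9.8 = 117.6 N acts at 2.15 m along the ladder; its horizontal arm is 2.15·cos53° = 1.294 m → τ = 152.2 N·m clockwise.
Wall normal N acts horizontally at the top; its moment arm is the height L sinθ = 4.3·sin53° = 3.434 m, counterclockwise.
Balancing moments: N × 3.434 = 152.2, giving N = 44.32 N.
ΣFx = 0 ⇒ f = N_wall = 44.32 N. ΣFy = 0 ⇒ N_floor = 117.6 N.
μ_min = f / N_floor = 44.32 / 117.6 = 0.377.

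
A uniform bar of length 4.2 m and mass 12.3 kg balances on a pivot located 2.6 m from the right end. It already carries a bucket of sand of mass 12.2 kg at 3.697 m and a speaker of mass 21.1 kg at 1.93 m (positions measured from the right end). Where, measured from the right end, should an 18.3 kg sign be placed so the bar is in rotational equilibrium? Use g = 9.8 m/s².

x ≈ 2.98 m from the right end

Take moments about the pivot (at 2.6 m from the right end).
Beam weight: 12.3 × 9.8 = 120.5 N down at 2.1 m → arm 0.5 m, τ = 120.5 × 0.5 = 60.25 N·m clockwise.
Bucket of sand: 12.2 × 9.8 = 119.6 N down at 3.697 m → arm 1.097 m, τ = 119.6 × 1.097 = 131.2 N·m counterclockwise.
Speaker: 21.1 × 9.8 = 206.8 N down at 1.93 m → arm 0.67 m, τ = 206.8 × 0.67 = 138.6 N·m clockwise.
Net moment of existing loads = 67.65 N·m clockwise.
The sign weighs 18.3 × 9.8 = 179.3 N and must supply an equal counterclockwise moment, so its lever arm about the pivot is 67.65 / 179.3 = 0.377 m.
That puts it at 2.6 + 0.377 = 2.98 m from the right end.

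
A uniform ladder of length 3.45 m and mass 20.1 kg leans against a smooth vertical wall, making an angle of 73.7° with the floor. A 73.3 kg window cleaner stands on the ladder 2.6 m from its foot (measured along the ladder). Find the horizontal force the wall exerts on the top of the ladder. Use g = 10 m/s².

About the foot of the ladder:
Ladder weight 20.1×10 = 201 N acts at 1.725 m along the ladder; its horizontal arm is 1.725·cos73.7° = 0.4842 m → τ = 97.32 N·m clockwise.
Window cleaner: 73.3×10 = 733 N at 2.6 m → arm 0.7297 m → τ = 534.9 N·m clockwise.
Wall normal N acts horizontally at the top; its moment arm is the height L sinθ = 3.45·sin73.7° = 3.311 m, counterclockwise.
Setting net torque to zero: N × 3.311 = 632.2 → N = 191 N.

N_wall ≈ 191 N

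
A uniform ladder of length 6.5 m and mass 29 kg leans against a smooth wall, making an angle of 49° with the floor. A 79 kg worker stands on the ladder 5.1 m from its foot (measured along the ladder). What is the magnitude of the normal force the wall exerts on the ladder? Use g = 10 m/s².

N_wall ≈ 665 N

About the foot of the ladder:
Ladder weight 29×10 = 290 N acts at 3.25 m along the ladder; its horizontal arm is 3.25·cos49° = 2.132 m → τ = 618.3 N·m clockwise.
Worker: 79×10 = 790 N at 5.1 m → arm 3.346 m → τ = 2643 N·m clockwise.
Wall normal N acts horizontally at the top; its moment arm is the height L sinθ = 6.5·sin49° = 4.906 m, counterclockwise.
Στ = 0 ⇒ N × 4.906 = 3261 ⇒ N = 665 N.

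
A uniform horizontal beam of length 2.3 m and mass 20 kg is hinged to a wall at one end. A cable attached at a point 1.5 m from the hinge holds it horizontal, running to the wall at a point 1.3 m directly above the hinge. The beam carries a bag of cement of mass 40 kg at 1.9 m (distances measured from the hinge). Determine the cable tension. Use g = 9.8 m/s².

T ≈ 988 N

About the hinge:
Beam weight: 20 × 9.8 = 196 N down at 1.15 m → arm 1.15 m, τ = 196 × 1.15 = 225.4 N·m clockwise.
Bag of cement: 40 × 9.8 = 392 N down at 1.9 m → arm 1.9 m, τ = 392 × 1.9 = 744.8 N·m clockwise.
Total clockwise load moment = 970.2 N·m.
The cable tension T acts at 1.5 m; only its component perpendicular to the beam, T sinθ, produces torque. sinθ = h/√(h²+d²) = 1.3/√(1.3²+1.5²) = 0.6549.
For rotational equilibrium, T × 1.5 × 0.6549 = 970.2, so T = 970.2 / 0.9824 = 988 N.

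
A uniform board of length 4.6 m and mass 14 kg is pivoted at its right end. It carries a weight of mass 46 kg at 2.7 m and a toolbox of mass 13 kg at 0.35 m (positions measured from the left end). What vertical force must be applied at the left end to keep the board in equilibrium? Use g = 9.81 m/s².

F ≈ 373 N

Sum moments about the right end (the unknown pivot reaction has zero arm there).
Beam weight: 14 × 9.81 = 137.3 N down at 2.3 m → arm 2.3 m, τ = 137.3 × 2.3 = 315.8 N·m counterclockwise.
Weight: 46 × 9.81 = 451.3 N down at 2.7 m → arm 1.9 m, τ = 451.3 × 1.9 = 857.5 N·m counterclockwise.
Toolbox: 13 × 9.81 = 127.5 N down at 0.35 m → arm 4.25 m, τ = 127.5 × 4.25 = 541.9 N·m counterclockwise.
Net moment of the loads = 1715 N·m counterclockwise.
The upward force F acts at the left end, arm 4.6 m, giving F × 4.6 clockwise.
Balancing moments: F × 4.6 = 1715, giving F = 1715 / 4.6 = 373 N.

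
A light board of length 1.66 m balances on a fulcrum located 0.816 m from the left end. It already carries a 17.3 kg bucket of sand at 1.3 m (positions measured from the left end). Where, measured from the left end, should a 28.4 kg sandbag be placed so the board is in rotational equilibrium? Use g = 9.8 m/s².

x ≈ 0.521 m from the left end

Take moments about the fulcrum (at 0.816 m from the left end).
Bucket of sand: 17.3 × 9.8 = 169.5 N down at 1.3 m → arm 0.484 m, τ = 169.5 × 0.484 = 82.04 N·m clockwise.
Net moment of existing loads = 82.04 N·m clockwise.
The sandbag weighs 28.4 × 9.8 = 278.3 N and must supply an equal counterclockwise moment, so its lever arm about the fulcrum is 82.04 / 278.3 = 0.295 m.
That puts it at 0.816 − 0.295 = 0.521 m from the left end.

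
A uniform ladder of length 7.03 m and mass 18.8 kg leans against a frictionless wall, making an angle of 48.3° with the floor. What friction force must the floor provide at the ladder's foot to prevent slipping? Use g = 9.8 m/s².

About the foot of the ladder:
Ladder weight 18.8×9.8 = 184.2 N acts at 3.515 m along the ladder; its horizontal arm is 3.515·cos48.3° = 2.338 m → τ = 430.7 N·m clockwise.
Wall normal N acts horizontally at the top; its moment arm is the height L sinθ = 7.03·sin48.3° = 5.249 m, counterclockwise.
Balancing moments: N × 5.249 = 430.7, giving N = 82.1 N.
ΣFx = 0: friction at the foot balances the wall's push, so f = N_wall = 82.1 N.

f ≈ 82.1 N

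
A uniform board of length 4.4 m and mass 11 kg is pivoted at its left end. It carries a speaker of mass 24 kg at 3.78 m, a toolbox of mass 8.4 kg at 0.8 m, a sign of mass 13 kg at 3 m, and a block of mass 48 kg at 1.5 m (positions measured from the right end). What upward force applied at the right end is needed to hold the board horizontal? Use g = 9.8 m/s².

F ≈ 505 N

Take moments about the left end.
Beam weight: 11 × 9.8 = 107.8 N down at 2.2 m → arm 2.2 m, τ = 107.8 × 2.2 = 237.2 N·m clockwise.
Speaker: 24 × 9.8 = 235.2 N down at 3.78 m → arm 0.62 m, τ = 235.2 × 0.62 = 145.8 N·m clockwise.
Toolbox: 8.4 × 9.8 = 82.32 N down at 0.8 m → arm 3.6 m, τ = 82.32 × 3.6 = 296.4 N·m clockwise.
Sign: 13 × 9.8 = 127.4 N down at 3 m → arm 1.4 m, τ = 127.4 × 1.4 = 178.4 N·m clockwise.
Block: 48 × 9.8 = 470.4 N down at 1.5 m → arm 2.9 m, τ = 470.4 × 2.9 = 1364 N·m clockwise.
Net moment of the loads = 2222 N·m clockwise.
The upward force F acts at the right end, arm 4.4 m, giving F × 4.4 counterclockwise.
Setting net torque to zero: F × 4.4 = 2222 → F = 2222 / 4.4 = 505 N.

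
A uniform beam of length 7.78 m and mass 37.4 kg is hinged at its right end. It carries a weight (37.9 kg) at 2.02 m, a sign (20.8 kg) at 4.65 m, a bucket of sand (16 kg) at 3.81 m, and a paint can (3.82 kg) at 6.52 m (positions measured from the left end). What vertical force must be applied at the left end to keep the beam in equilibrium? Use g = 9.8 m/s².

F ≈ 626 N

Take moments about the right end.
Beam weight: 37.4 × 9.8 = 366.5 N down at 3.89 m → arm 3.89 m, τ = 366.5 × 3.89 = 1426 N·m counterclockwise.
Weight: 37.9 × 9.8 = 371.4 N down at 2.02 m → arm 5.76 m, τ = 371.4 × 5.76 = 2139 N·m counterclockwise.
Sign: 20.8 × 9.8 = 203.8 N down at 4.65 m → arm 3.13 m, τ = 203.8 × 3.13 = 637.9 N·m counterclockwise.
Bucket of sand: 16 × 9.8 = 156.8 N down at 3.81 m → arm 3.97 m, τ = 156.8 × 3.97 = 622.5 N·m counterclockwise.
Paint can: 3.82 × 9.8 = 37.44 N down at 6.52 m → arm 1.26 m, τ = 37.44 × 1.26 = 47.17 N·m counterclockwise.
Net moment of the loads = 4873 N·m counterclockwise.
The upward force F acts at the left end, arm 7.78 m, giving F × 7.78 clockwise.
Balancing moments: F × 7.78 = 4873, giving F = 4873 / 7.78 = 626 N.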